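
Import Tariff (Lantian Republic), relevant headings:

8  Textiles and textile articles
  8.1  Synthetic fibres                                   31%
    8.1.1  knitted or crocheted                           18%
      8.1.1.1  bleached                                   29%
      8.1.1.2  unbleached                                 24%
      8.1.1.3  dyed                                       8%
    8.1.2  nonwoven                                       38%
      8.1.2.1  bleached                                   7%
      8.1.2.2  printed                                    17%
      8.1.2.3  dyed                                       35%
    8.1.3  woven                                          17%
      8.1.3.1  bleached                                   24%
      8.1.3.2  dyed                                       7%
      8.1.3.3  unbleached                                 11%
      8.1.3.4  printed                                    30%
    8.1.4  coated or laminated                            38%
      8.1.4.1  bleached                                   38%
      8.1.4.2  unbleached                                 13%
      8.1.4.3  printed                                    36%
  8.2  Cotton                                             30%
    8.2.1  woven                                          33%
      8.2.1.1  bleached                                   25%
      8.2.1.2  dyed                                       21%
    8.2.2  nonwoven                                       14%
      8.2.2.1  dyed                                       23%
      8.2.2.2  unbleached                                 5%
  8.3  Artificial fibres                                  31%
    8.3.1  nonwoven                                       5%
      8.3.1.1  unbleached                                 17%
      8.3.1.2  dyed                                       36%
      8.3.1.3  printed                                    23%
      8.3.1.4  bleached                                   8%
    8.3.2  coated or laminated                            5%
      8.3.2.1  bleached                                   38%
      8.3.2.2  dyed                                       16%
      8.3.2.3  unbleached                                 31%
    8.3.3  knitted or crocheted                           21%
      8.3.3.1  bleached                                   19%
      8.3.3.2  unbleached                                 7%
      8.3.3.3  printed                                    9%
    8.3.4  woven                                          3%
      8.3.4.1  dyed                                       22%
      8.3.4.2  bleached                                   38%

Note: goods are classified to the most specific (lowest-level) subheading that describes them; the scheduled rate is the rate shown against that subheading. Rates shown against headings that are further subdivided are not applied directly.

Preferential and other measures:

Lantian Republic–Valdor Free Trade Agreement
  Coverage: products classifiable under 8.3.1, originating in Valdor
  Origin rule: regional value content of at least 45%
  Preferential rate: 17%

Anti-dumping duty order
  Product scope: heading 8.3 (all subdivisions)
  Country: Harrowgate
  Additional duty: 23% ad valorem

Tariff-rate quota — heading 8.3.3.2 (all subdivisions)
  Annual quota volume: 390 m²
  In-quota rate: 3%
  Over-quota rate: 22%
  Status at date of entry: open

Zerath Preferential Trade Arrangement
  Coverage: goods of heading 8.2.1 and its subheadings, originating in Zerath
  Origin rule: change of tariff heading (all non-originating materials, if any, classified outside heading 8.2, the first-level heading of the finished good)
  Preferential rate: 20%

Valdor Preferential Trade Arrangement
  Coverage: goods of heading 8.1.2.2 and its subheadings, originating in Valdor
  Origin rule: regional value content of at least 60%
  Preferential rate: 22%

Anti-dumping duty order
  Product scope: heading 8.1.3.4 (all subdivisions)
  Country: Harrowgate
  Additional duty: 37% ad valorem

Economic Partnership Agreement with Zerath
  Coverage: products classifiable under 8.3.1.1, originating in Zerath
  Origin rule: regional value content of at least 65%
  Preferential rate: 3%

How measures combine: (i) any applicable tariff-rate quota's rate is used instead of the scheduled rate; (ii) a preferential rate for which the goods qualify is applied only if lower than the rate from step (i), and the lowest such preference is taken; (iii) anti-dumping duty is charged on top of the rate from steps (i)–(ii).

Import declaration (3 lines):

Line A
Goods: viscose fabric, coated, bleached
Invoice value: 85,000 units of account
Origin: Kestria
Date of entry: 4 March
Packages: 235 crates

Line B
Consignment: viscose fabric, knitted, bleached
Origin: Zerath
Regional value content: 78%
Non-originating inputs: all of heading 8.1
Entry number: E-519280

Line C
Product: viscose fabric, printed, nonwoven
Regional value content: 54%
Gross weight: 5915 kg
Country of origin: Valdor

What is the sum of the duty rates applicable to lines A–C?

Line A: viscose → 8.3; coated → 8.3.2; bleached → 8.3.2.1. Scheduled 38%. No special measure applies. → 38%.
Line B: viscose → 8.3; knitted → 8.3.3; bleached → 8.3.3.1. Scheduled 19%. Zerath agreement on 8.2.1: 8.3.3.1 not covered; Zerath agreement on 8.3.1.1: 8.3.3.1 not covered. → 19%.
Line C: viscose → 8.3; nonwoven → 8.3.1; printed → 8.3.1.3. Scheduled 23%. Valdor agreement on 8.3.1: RVC ≥ 45% → 17% available; Valdor agreement on 8.1.2.2: 8.3.1.3 not covered; preferential 17%. → 17%.
Sum: 38% + 19% + 17% = 74%.

74%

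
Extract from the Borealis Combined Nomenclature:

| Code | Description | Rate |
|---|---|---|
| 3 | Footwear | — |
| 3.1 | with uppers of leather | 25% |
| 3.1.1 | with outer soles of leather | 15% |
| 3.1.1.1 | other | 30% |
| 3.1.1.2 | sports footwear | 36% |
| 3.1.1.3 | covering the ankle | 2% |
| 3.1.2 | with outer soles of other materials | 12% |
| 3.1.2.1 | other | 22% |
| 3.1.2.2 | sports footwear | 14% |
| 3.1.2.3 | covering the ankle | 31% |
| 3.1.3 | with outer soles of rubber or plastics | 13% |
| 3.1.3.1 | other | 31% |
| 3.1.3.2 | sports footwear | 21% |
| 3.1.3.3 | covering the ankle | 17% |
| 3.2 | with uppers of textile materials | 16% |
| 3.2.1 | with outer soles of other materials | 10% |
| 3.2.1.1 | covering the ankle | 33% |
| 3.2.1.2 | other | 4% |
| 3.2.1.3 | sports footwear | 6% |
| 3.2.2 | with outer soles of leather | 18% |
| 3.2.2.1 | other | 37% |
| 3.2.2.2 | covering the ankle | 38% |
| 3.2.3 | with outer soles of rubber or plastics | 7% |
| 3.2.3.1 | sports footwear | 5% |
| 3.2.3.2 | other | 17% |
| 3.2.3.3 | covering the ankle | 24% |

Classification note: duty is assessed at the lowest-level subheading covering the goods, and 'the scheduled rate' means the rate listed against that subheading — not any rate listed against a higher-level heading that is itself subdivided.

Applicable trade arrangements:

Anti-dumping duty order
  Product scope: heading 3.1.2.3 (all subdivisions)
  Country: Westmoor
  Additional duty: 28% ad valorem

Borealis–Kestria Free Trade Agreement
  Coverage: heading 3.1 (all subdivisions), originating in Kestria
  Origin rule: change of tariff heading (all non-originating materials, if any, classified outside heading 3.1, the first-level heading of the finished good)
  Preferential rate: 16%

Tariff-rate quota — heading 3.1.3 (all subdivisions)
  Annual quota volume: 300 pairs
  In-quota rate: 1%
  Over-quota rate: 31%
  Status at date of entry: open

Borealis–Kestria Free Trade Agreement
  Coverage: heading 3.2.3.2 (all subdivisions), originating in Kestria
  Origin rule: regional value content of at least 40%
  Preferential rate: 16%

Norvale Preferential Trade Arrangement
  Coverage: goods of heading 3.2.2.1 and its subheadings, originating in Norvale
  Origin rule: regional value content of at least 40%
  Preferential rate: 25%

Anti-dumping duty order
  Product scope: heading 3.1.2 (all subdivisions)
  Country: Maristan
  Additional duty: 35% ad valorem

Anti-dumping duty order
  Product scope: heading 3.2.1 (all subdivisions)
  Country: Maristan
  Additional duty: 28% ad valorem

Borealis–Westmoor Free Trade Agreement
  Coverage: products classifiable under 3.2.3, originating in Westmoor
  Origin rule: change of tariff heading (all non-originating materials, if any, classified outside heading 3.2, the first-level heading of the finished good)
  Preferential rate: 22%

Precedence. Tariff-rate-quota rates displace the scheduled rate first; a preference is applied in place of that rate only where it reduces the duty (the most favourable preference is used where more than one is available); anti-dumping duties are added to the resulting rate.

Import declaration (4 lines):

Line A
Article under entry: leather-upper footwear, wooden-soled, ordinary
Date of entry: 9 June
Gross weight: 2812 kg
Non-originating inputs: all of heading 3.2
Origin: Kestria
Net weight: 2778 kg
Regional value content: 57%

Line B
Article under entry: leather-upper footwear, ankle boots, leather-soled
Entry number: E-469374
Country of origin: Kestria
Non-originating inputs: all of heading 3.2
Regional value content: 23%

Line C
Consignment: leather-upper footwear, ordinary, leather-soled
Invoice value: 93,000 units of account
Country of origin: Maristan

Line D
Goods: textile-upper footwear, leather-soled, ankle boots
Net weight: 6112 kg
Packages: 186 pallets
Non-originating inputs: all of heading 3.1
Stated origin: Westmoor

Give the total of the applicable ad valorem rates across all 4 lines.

Line A: leather-upper → 3.1; wooden-soled → 3.1.2; ordinary → 3.1.2.1. Scheduled 22%. Kestria agreement on 3.1: CTH met → 16% available; Kestria agreement on 3.2.3.2: 3.1.2.1 not covered; preferential 16%. → 16%.
Line B: leather-upper → 3.1; leather-soled → 3.1.1; ankle boots → 3.1.1.3. Scheduled 2%. Kestria agreement on 3.1: CTH met → 16% available; Kestria agreement on 3.2.3.2: 3.1.1.3 not covered; preference 16% not lower than 2% → no reduction. → 2%.
Line C: leather-upper → 3.1; leather-soled → 3.1.1; ordinary → 3.1.1.1. Scheduled 30%. No special measure applies. → 30%.
Line D: textile-upper → 3.2; leather-soled → 3.2.2; ankle boots → 3.2.2.2. Scheduled 38%. Westmoor agreement on 3.2.3: 3.2.2.2 not covered. → 38%.
Sum: 16% + 2% + 30% + 38% = 86%.

86%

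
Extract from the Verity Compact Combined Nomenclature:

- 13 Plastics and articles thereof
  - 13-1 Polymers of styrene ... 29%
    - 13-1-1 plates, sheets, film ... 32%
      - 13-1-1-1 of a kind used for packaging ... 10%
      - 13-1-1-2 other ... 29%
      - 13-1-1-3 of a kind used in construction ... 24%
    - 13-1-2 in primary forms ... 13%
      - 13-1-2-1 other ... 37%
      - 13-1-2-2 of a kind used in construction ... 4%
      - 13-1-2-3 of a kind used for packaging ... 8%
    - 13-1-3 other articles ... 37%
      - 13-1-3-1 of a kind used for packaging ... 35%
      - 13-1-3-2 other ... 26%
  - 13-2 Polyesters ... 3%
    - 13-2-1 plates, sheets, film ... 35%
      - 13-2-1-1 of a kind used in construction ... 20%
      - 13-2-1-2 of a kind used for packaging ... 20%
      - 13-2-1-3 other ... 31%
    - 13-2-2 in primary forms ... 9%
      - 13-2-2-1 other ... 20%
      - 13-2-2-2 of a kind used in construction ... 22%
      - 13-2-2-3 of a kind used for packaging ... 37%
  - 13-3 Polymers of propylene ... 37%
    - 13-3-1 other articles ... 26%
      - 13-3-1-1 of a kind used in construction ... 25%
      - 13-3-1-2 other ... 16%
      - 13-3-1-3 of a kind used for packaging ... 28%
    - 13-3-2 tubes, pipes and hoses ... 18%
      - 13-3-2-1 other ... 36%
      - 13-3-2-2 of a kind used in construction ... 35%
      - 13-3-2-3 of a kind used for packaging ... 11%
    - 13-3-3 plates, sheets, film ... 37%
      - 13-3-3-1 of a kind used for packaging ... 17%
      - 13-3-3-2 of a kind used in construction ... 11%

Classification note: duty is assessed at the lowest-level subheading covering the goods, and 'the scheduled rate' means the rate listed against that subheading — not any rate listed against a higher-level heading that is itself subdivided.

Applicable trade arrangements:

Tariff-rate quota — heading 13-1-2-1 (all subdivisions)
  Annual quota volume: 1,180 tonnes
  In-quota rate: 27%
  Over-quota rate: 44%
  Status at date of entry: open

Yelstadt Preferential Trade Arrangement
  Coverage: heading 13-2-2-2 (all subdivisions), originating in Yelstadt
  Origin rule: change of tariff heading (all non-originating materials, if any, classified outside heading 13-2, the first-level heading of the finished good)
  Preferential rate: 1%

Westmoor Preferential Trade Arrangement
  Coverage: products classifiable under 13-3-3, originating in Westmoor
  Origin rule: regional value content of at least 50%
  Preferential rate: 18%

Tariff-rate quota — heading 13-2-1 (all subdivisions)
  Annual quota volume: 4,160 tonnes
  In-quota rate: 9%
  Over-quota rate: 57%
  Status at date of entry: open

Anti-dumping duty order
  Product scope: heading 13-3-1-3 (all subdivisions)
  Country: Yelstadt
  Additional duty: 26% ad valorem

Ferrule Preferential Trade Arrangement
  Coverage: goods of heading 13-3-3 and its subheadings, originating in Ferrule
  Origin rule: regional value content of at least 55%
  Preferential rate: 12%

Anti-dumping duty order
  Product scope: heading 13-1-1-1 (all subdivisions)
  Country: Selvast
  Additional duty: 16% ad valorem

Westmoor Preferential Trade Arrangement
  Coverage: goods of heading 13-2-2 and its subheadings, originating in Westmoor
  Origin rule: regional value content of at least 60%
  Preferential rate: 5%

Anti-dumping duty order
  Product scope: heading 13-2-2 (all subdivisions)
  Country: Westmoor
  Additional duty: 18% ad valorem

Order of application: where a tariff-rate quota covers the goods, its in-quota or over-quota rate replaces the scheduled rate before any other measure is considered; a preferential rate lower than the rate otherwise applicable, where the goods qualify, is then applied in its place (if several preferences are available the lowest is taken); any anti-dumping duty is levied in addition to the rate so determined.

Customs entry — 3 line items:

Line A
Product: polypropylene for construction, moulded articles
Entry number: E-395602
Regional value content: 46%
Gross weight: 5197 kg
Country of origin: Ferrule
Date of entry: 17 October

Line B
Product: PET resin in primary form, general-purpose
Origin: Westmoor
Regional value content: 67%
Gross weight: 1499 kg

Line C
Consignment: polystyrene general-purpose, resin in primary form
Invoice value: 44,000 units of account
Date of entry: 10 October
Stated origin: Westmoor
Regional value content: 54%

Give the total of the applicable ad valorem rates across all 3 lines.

Line A: polypropylene → 13-3; moulded articles → 13-3-1; for construction → 13-3-1-1. Scheduled 25%. Ferrule agreement on 13-3-3: 13-3-1-1 not covered. → 25%.
Line B: PET → 13-2; resin in primary form → 13-2-2; general-purpose → 13-2-2-1. Scheduled 20%. Westmoor agreement on 13-3-3: 13-2-2-1 not covered; Westmoor agreement on 13-2-2: RVC ≥ 60% → 5% available; preferential 5%; anti-dumping (Westmoor, 13-2-2): +18%; total 5% + 18% = 23%. → 23%.
Line C: polystyrene → 13-1; resin in primary form → 13-1-2; general-purpose → 13-1-2-1. Scheduled 37%. quota on 13-1-2-1 open → in-quota 27%; Westmoor agreement on 13-3-3: 13-1-2-1 not covered; Westmoor agreement on 13-2-2: 13-1-2-1 not covered. → 27%.
Sum: 25% + 23% + 27% = 75%.

75%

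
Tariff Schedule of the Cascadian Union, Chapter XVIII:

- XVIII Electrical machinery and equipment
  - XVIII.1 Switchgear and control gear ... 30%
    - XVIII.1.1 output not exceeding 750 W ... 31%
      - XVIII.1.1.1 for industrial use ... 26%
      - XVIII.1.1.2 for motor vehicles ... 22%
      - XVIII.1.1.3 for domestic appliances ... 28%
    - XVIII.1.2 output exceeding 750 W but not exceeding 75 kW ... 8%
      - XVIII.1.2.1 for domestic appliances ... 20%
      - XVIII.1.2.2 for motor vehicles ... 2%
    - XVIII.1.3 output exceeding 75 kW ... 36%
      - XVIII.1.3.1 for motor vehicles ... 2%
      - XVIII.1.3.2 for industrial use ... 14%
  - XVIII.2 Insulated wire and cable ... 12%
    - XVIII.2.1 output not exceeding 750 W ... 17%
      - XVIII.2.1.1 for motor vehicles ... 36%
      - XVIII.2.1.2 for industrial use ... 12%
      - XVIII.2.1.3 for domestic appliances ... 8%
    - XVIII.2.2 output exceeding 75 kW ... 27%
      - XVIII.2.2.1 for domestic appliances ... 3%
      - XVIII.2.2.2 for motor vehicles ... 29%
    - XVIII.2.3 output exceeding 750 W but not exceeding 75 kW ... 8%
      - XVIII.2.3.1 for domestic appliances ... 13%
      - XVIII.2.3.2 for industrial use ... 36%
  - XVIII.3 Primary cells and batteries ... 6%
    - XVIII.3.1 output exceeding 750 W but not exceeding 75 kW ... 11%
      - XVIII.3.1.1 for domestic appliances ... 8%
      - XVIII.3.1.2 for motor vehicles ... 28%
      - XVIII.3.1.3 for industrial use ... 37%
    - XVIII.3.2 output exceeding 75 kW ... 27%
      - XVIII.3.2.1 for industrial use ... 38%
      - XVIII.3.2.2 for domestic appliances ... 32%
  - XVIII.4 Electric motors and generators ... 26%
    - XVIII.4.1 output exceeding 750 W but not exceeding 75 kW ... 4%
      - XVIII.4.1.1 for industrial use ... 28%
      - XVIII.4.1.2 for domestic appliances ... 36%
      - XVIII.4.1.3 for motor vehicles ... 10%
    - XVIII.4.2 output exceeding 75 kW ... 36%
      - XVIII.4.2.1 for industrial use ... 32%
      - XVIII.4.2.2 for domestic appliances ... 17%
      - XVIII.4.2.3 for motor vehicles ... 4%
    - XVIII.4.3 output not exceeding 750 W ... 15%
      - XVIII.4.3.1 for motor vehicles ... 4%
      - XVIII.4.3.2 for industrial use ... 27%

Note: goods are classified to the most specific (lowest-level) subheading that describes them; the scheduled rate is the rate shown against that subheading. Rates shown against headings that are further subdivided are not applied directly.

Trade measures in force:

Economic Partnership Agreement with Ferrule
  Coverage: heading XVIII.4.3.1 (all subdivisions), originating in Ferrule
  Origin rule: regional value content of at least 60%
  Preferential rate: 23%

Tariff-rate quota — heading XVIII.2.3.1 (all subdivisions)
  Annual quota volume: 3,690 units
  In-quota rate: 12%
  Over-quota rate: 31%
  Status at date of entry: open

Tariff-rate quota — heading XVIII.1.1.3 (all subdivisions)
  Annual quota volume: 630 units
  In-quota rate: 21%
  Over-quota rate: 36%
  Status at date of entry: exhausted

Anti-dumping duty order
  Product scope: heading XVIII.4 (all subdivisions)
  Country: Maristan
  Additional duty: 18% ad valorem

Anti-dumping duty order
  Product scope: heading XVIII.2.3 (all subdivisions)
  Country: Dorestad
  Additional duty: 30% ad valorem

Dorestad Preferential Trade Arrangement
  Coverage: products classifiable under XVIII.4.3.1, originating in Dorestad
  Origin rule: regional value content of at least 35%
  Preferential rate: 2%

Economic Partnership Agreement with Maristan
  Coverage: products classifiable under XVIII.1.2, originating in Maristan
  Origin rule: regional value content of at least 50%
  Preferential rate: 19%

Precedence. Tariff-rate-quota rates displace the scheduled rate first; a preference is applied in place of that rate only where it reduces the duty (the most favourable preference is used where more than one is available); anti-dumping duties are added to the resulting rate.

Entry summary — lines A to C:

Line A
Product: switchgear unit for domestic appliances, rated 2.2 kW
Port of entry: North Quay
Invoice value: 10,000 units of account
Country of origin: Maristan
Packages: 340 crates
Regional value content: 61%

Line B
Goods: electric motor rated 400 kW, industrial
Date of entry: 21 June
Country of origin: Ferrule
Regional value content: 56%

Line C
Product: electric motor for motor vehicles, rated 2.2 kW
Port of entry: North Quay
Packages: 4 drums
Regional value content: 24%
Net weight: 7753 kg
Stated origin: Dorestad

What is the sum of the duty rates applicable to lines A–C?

61%

Line A: switchgear unit → XVIII.1; rated 2.2 kW → XVIII.1.2; for domestic appliances → XVIII.1.2.1. Scheduled 20%. Maristan agreement on XVIII.1.2: RVC ≥ 50% → 19% available; preferential 19%. → 19%.
Line B: electric motor → XVIII.4; rated 400 kW → XVIII.4.2; industrial → XVIII.4.2.1. Scheduled 32%. Ferrule agreement on XVIII.4.3.1: XVIII.4.2.1 not covered. → 32%.
Line C: electric motor → XVIII.4; rated 2.2 kW → XVIII.4.1; for motor vehicles → XVIII.4.1.3. Scheduled 10%. Dorestad agreement on XVIII.4.3.1: XVIII.4.1.3 not covered. → 10%.
Sum: 19% + 32% + 10% = 61%.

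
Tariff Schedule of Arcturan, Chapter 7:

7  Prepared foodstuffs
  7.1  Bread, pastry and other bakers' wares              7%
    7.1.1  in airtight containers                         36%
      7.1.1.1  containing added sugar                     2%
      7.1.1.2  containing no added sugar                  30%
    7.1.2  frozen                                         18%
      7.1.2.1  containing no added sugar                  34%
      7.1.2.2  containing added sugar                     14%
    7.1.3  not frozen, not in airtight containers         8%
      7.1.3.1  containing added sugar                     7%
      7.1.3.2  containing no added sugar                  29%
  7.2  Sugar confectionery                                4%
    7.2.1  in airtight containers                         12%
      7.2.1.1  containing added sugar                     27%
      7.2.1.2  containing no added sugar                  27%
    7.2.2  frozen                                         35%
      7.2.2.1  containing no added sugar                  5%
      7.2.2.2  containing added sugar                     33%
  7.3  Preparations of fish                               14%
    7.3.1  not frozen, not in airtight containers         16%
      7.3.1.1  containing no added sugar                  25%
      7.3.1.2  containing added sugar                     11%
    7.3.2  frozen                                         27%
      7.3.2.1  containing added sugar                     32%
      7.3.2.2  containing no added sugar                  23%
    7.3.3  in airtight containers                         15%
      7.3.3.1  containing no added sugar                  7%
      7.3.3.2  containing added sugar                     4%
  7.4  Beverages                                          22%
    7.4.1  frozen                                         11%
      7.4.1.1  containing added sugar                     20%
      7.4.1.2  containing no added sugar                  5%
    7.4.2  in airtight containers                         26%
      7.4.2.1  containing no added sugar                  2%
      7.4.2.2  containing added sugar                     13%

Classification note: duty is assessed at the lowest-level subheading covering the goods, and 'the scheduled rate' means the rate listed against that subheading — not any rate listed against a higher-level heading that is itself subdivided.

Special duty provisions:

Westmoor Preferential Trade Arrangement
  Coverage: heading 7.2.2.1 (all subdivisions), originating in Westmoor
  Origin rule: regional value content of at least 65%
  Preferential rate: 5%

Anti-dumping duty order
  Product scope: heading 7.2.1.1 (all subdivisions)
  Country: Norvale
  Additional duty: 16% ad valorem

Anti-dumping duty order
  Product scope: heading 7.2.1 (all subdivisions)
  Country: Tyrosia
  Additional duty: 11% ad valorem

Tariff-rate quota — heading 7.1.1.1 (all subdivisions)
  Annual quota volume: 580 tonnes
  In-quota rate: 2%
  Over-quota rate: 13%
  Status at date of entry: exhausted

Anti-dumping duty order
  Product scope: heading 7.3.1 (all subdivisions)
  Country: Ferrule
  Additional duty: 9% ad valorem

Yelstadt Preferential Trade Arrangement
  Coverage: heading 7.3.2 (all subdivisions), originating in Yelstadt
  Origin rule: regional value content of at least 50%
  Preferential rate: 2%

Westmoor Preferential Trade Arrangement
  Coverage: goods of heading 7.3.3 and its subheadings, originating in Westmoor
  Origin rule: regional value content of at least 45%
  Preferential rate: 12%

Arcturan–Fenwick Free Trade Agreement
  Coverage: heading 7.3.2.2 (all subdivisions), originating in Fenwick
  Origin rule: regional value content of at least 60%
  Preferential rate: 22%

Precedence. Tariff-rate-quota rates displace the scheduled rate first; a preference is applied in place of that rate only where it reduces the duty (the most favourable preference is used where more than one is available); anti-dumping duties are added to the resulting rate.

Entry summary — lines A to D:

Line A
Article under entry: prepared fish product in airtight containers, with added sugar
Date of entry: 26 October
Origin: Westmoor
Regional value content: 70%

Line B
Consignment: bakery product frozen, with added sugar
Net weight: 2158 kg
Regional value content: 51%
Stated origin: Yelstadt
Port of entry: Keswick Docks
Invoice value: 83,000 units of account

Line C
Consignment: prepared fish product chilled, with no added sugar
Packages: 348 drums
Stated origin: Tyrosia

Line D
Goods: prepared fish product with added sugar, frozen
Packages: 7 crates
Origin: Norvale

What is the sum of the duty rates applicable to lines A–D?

75%

Line A: prepared fish product → 7.3; in airtight containers → 7.3.3; with added sugar → 7.3.3.2. Scheduled 4%. Westmoor agreement on 7.2.2.1: 7.3.3.2 not covered; Westmoor agreement on 7.3.3: RVC ≥ 45% → 12% available; preference 12% not lower than 4% → no reduction. → 4%.
Line B: bakery product → 7.1; frozen → 7.1.2; with added sugar → 7.1.2.2. Scheduled 14%. Yelstadt agreement on 7.3.2: 7.1.2.2 not covered. → 14%.
Line C: prepared fish product → 7.3; chilled → 7.3.1; with no added sugar → 7.3.1.1. Scheduled 25%. No special measure applies. → 25%.
Line D: prepared fish product → 7.3; frozen → 7.3.2; with added sugar → 7.3.2.1. Scheduled 32%. No special measure applies. → 32%.
Sum: 4% + 14% + 25% + 32% = 75%.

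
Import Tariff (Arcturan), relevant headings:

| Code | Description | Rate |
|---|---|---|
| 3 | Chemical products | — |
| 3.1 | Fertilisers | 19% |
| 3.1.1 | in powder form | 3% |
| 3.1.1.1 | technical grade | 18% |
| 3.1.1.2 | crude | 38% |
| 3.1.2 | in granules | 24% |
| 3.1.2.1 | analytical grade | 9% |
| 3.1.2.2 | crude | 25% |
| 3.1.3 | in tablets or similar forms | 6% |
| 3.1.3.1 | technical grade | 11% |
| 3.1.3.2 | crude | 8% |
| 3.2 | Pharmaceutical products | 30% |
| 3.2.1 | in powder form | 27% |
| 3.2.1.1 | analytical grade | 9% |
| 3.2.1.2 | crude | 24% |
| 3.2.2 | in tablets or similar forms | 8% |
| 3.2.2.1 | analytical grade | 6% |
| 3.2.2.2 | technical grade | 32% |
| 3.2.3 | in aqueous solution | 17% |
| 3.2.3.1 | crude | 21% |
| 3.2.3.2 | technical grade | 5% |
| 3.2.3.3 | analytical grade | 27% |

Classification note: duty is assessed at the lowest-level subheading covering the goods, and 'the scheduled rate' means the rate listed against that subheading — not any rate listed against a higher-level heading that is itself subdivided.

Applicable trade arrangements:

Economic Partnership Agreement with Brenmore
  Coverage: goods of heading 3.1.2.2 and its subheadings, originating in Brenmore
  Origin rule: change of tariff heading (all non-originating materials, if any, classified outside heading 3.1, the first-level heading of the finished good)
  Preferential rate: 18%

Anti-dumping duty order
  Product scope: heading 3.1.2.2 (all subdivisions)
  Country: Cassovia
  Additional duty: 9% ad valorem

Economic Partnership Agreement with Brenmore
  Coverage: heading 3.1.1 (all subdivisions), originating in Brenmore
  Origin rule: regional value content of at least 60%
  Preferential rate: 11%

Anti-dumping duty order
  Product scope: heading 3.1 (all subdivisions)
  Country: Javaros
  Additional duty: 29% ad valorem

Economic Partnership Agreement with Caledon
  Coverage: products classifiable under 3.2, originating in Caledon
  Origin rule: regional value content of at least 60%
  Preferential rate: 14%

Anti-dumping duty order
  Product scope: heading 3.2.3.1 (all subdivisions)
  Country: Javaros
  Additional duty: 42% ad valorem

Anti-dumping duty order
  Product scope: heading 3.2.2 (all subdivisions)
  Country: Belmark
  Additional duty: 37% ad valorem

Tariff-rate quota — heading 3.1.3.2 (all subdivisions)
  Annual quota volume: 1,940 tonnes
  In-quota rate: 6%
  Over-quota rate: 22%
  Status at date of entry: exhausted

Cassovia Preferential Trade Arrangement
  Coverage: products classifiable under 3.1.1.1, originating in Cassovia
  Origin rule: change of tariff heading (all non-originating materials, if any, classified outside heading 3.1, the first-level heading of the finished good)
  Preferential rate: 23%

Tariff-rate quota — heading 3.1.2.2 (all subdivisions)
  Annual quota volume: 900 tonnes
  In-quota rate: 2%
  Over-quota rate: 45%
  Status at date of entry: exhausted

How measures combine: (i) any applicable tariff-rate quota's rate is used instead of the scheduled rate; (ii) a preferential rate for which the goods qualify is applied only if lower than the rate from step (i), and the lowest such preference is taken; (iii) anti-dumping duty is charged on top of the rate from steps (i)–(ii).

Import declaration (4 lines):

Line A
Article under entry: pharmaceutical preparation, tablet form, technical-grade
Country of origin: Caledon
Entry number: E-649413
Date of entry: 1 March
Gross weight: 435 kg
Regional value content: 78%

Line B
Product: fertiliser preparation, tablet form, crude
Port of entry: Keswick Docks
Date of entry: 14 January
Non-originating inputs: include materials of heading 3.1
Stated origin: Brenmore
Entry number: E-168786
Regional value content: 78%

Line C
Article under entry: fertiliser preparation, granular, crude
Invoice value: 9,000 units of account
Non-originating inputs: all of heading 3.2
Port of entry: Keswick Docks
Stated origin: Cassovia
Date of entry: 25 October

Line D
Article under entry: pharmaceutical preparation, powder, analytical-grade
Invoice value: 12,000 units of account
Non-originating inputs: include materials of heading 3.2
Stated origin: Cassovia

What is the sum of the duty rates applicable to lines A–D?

99%

Line A: pharmaceutical → 3.2; tablet form → 3.2.2; technical-grade → 3.2.2.2. Scheduled 32%. Caledon agreement on 3.2: RVC ≥ 60% → 14% available; preferential 14%. → 14%.
Line B: fertiliser → 3.1; tablet form → 3.1.3; crude → 3.1.3.2. Scheduled 8%. quota on 3.1.3.2 exhausted → over-quota 22%; Brenmore agreement on 3.1.2.2: 3.1.3.2 not covered; Brenmore agreement on 3.1.1: 3.1.3.2 not covered. → 22%.
Line C: fertiliser → 3.1; granular → 3.1.2; crude → 3.1.2.2. Scheduled 25%. quota on 3.1.2.2 exhausted → over-quota 45%; Cassovia agreement on 3.1.1.1: 3.1.2.2 not covered; anti-dumping (Cassovia, 3.1.2.2): +9%; total 45% + 9% = 54%. → 54%.
Line D: pharmaceutical → 3.2; powder → 3.2.1; analytical-grade → 3.2.1.1. Scheduled 9%. Cassovia agreement on 3.1.1.1: 3.2.1.1 not covered. → 9%.
Sum: 14% + 22% + 54% + 9% = 99%.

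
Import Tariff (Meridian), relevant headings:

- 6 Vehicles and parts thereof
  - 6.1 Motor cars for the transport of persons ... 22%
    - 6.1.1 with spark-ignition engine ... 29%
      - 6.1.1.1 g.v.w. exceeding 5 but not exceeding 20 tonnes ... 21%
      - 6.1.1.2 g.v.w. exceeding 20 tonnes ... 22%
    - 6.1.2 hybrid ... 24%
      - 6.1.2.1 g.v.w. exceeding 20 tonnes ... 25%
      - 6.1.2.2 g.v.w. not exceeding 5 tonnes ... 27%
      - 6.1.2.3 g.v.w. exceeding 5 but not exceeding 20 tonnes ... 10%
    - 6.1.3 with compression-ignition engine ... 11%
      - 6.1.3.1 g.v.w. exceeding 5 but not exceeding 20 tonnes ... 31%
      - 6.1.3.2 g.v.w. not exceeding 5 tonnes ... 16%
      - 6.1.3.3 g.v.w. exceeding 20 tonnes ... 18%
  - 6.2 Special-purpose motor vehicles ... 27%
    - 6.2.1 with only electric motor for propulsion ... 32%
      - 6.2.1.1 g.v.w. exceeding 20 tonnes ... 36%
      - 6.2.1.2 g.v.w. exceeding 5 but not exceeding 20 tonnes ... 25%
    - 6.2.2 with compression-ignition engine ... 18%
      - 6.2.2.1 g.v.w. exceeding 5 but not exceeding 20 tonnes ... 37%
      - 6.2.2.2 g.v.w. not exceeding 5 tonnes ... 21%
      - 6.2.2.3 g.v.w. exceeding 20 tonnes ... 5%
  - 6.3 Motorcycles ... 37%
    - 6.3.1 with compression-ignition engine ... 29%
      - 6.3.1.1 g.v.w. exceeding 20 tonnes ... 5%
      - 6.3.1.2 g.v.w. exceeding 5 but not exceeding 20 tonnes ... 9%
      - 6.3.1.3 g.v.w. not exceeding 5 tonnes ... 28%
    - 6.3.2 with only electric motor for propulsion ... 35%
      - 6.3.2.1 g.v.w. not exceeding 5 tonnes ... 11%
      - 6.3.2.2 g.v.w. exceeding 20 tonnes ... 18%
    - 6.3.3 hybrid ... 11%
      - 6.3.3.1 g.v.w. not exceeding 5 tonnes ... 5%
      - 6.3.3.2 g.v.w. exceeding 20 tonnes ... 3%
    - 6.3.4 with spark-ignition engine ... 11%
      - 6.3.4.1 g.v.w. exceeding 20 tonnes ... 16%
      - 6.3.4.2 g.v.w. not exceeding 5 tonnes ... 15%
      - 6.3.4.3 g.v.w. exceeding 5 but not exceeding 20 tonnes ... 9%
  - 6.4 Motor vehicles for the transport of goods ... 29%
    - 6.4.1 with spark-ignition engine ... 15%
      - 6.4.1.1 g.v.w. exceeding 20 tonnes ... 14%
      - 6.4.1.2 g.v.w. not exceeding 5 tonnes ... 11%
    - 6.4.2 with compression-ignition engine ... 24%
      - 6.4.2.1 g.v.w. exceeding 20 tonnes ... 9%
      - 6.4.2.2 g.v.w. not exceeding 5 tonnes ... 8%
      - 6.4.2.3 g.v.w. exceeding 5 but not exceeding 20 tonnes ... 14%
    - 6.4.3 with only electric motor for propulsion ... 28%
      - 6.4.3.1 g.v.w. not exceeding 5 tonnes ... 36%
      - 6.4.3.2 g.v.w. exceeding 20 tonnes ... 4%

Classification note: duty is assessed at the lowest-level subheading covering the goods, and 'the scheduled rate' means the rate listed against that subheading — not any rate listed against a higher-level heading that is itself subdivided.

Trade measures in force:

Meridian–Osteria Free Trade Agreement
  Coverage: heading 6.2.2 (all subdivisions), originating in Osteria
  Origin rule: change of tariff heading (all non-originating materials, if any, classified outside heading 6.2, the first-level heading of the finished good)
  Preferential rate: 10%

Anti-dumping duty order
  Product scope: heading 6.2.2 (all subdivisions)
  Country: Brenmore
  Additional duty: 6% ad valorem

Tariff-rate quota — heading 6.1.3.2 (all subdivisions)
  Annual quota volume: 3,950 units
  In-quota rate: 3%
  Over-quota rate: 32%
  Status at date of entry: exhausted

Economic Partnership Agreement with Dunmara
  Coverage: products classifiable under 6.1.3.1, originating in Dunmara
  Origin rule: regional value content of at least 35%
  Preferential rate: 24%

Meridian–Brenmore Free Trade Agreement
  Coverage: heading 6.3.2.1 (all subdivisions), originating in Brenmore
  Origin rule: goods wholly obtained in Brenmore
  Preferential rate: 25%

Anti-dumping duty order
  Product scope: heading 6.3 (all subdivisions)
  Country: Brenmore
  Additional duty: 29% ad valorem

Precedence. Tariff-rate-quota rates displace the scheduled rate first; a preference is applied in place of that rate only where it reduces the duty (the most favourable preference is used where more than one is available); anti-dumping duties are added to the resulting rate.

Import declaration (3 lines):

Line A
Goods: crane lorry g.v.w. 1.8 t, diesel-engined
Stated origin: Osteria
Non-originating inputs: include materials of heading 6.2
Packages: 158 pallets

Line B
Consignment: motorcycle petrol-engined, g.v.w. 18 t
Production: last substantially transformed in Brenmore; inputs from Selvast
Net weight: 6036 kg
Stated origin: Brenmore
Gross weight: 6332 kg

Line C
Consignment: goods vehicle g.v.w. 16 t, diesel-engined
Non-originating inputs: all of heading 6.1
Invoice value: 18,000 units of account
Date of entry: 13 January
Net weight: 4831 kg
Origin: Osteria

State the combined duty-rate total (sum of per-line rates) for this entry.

73%

Line A: crane lorry → 6.2; diesel-engined → 6.2.2; g.v.w. 1.8 t → 6.2.2.2. Scheduled 21%. Osteria agreement on 6.2.2: CTH not met. → 21%.
Line B: motorcycle → 6.3; petrol-engined → 6.3.4; g.v.w. 18 t → 6.3.4.3. Scheduled 9%. Brenmore agreement on 6.3.2.1: 6.3.4.3 not covered; anti-dumping (Brenmore, 6.3): +29%; total 9% + 29% = 38%. → 38%.
Line C: goods vehicle → 6.4; diesel-engined → 6.4.2; g.v.w. 16 t → 6.4.2.3. Scheduled 14%. Osteria agreement on 6.2.2: 6.4.2.3 not covered. → 14%.
Sum: 21% + 38% + 14% = 73%.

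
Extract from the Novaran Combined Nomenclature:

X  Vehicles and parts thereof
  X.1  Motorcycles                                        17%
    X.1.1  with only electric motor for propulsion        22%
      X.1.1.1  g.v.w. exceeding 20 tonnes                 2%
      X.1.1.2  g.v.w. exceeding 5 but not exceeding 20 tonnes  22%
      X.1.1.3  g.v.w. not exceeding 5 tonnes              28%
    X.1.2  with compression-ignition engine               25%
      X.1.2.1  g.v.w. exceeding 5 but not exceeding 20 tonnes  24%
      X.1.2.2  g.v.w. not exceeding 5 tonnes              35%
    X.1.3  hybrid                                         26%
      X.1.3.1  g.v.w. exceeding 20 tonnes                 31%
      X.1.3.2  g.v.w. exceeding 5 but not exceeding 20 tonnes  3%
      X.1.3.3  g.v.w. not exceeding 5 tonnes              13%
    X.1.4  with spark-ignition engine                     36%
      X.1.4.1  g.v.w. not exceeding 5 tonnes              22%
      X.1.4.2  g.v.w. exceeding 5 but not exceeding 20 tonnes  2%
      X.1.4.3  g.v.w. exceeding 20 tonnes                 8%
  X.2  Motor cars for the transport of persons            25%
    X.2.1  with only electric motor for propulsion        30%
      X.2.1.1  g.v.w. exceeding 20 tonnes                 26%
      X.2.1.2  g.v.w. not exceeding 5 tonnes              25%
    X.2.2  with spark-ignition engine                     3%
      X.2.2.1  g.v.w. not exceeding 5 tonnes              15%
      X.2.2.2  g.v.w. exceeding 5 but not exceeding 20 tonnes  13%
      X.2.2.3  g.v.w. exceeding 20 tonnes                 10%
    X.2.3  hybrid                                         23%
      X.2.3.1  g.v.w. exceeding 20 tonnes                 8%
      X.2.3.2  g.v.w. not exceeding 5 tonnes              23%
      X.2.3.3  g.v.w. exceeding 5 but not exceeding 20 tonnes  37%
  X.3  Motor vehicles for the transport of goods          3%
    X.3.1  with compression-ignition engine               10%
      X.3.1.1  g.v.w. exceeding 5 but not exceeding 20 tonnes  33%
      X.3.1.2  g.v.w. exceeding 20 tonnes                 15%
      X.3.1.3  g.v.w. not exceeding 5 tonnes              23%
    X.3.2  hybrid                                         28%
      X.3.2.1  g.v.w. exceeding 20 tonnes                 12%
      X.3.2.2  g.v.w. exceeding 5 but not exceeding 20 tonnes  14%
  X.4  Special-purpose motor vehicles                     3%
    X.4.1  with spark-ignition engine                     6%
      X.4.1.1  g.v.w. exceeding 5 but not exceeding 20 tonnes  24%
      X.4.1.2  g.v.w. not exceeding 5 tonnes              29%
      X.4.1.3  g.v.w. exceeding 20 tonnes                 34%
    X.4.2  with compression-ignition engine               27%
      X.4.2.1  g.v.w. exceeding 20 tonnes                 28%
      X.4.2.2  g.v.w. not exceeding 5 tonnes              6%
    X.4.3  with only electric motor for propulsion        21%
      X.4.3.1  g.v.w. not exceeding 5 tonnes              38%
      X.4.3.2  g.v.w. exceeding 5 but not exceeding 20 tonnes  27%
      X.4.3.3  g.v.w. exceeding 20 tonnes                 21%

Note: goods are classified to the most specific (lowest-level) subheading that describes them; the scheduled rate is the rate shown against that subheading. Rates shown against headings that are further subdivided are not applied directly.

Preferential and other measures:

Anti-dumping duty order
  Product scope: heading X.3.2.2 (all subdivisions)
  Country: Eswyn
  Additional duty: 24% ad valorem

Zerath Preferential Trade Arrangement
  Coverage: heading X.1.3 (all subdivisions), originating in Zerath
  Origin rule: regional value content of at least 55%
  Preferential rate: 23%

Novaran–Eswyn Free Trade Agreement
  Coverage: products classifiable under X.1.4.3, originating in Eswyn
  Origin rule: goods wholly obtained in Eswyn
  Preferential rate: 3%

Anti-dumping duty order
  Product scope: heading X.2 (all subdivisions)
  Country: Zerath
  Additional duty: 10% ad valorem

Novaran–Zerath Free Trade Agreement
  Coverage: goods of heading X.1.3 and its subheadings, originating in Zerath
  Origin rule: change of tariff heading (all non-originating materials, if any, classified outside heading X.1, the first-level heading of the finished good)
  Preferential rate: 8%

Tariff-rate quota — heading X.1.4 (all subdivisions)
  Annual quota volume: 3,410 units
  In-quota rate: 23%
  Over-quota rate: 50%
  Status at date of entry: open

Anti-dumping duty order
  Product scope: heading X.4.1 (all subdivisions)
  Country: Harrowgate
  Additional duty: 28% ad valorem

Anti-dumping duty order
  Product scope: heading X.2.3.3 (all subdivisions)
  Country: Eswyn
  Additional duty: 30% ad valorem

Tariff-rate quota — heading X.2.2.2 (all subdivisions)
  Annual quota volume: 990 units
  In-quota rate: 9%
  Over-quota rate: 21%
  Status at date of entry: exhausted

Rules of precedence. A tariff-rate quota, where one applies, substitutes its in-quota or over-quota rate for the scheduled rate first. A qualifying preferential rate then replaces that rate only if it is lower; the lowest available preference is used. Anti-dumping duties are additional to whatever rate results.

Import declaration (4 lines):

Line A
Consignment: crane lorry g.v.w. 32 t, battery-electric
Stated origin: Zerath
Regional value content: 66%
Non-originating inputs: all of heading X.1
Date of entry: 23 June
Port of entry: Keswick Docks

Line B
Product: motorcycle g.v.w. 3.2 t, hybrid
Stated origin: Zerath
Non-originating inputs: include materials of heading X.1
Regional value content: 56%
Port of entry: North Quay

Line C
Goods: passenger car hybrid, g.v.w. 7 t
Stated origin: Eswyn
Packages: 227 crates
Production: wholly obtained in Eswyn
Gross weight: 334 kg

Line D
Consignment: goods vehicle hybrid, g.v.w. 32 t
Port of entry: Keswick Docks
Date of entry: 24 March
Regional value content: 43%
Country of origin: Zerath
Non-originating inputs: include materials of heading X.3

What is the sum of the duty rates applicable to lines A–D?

Line A: crane lorry → X.4; battery-electric → X.4.3; g.v.w. 32 t → X.4.3.3. Scheduled 21%. Zerath agreement on X.1.3: X.4.3.3 not covered; Zerath agreement on X.1.3: X.4.3.3 not covered. → 21%.
Line B: motorcycle → X.1; hybrid → X.1.3; g.v.w. 3.2 t → X.1.3.3. Scheduled 13%. Zerath agreement on X.1.3: RVC ≥ 55% → 23% available; Zerath agreement on X.1.3: CTH not met; preference 23% not lower than 13% → no reduction. → 13%.
Line C: passenger car → X.2; hybrid → X.2.3; g.v.w. 7 t → X.2.3.3. Scheduled 37%. Eswyn agreement on X.1.4.3: X.2.3.3 not covered; anti-dumping (Eswyn, X.2.3.3): +30%; total 37% + 30% = 67%. → 67%.
Line D: goods vehicle → X.3; hybrid → X.3.2; g.v.w. 32 t → X.3.2.1. Scheduled 12%. Zerath agreement on X.1.3: X.3.2.1 not covered; Zerath agreement on X.1.3: X.3.2.1 not covered. → 12%.
Sum: 21% + 13% + 67% + 12% = 113%.

113%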